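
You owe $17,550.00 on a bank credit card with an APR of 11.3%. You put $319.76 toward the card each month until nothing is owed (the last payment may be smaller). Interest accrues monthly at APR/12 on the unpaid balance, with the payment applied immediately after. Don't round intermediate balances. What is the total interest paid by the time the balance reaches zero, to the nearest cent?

$7,266.41

Monthly rate r = 11.3%/12 = 0.941667% = 0.00941667.
Payoff takes n = ⌈−ln(1 − rB₀/P)/ln(1+r)⌉ = ⌈77.608⌉ = 78 payments; the last is $194.89.
Total paid = 77·$319.76 + $194.89 = $24,816.41.
Total interest = total paid − principal = $24,816.41 − $17,550.00 = $7,266.41.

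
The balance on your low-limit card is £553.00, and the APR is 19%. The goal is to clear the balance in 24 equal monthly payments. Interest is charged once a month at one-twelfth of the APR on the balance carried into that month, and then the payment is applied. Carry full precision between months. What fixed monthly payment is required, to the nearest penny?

Monthly rate r = 19%/12 = 1.58333% = 0.0158333.
Level-payment amortization: P = B₀·r / (1 − (1+r)^(−n)) = 553.00·0.0158333 / (1 − 1.01583^(−24)).
Denominator 1 − (1+r)^(−24) = 0.314099736.
P = 8.75583 / 0.314099736 ≈ 27.88.

£27.88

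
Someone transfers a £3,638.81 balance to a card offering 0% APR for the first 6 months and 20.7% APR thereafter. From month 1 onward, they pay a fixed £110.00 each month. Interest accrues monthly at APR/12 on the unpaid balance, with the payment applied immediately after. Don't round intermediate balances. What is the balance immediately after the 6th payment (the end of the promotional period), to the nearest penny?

£2,978.81

Promo months 1–6 at r₀ = 0%/12 = 0; months 7+ at r₁ = 20.7%/12 = 0.01725.
After month 6 (no interest yet): B = £3,638.81 − 6·£110.00 = £2,978.81.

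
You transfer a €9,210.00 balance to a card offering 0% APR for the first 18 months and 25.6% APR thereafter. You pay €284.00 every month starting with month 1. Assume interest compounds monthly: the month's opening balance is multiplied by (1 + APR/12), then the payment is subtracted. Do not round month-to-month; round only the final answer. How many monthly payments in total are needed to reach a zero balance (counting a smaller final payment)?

Promo months 1–18 at r₀ = 0%/12 = 0; months 19+ at r₁ = 25.6%/12 = 0.0213333.
After month 18 (no interest yet): B = €9,210.00 − 18·€284.00 = €4,098.00.
Then at r₁ with €284.00/mo: n₂ = −ln(1 − r₁·B/P)/ln(1+r₁) ≈ 17.43 → 18 more payments.

36 payments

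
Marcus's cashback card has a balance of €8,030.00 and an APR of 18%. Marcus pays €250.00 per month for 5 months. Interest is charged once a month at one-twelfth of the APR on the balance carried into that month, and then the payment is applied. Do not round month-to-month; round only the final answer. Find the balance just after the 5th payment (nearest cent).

Monthly rate r = 18%/12 = 1.5% = 0.015.
Each month: B ← B·(1+r) − €250.00.
Month 1: interest €120.45; balance after payment €7,900.45.
Month 2: interest €118.51; balance after payment €7,768.96.
Month 3: interest €116.53; balance after payment €7,635.49.
Month 4: interest €114.53; balance after payment €7,500.02.
Month 5: interest €112.50; balance after payment €7,362.52.

€7,362.52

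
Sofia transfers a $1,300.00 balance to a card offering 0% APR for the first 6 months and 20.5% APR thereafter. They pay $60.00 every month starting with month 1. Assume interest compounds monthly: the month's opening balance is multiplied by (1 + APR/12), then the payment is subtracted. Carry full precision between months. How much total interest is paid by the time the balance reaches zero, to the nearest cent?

$163.42

Promo months 1–6 at r₀ = 0%/12 = 0; months 7+ at r₁ = 20.5%/12 = 0.0170833.
After month 6 (no interest yet): B = $1,300.00 − 6·$60.00 = $940.00.
Then at r₁ with $60.00/mo: n₂ = −ln(1 − r₁·B/P)/ln(1+r₁) ≈ 18.39 → 19 more payments.
Total paid = 24·$60.00 + $23.42 = $1,463.42; interest = $1,463.42 − $1,300.00 = $163.42.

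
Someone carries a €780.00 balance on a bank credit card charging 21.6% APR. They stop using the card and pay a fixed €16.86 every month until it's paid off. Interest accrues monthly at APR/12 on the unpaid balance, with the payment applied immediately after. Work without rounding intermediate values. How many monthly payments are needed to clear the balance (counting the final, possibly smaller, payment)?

101 payments

Monthly rate r = 21.6%/12 = 1.8% = 0.018.
Recurrence: B ← B·(1+r) − €16.86.
Month 1: interest €14.04; balance after payment €777.18.
Month 2: interest €13.99; balance after payment €774.31.
Closed form: n = −ln(1 − rB₀/P)/ln(1+r) = −ln(0.16726)/ln(1.018) ≈ 100.236, so the balance reaches zero during payment 101.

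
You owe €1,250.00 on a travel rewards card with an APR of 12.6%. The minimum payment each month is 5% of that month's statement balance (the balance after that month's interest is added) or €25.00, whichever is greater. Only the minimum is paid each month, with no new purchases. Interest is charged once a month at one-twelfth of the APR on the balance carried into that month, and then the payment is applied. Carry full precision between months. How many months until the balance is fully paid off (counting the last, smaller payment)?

45 months

Monthly rate r = 12.6%/12 = 1.05% = 0.0105.
While 5% of the post-interest balance exceeds €25.00, each month B ← (B·(1+r))·(1 − 0.05), i.e. B shrinks by the factor (1+r)·0.95 = 0.95997.
This holds for months 1–23. Entering month 24 the balance is €488.53; 5% of the post-interest balance is now below €25.00, so the flat €25.00 minimum applies from here.
From month 24 a fixed €25.00 at rate r clears €488.53 in 22 more payments. Total: 23 + 22 = 45 months.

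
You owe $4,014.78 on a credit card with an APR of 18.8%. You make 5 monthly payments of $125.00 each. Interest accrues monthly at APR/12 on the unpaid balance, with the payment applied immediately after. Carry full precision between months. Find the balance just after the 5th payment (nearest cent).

$3,694.39

Monthly rate r = 18.8%/12 = 1.56667% = 0.0156667.
Each month: B ← B·(1+r) − $125.00.
Month 1: interest $62.90; balance after payment $3,952.68.
Month 2: interest $61.93; balance after payment $3,889.60.
Month 3: interest $60.94; balance after payment $3,825.54.
Month 4: interest $59.93; balance after payment $3,760.47.
Month 5: interest $58.91; balance after payment $3,694.39.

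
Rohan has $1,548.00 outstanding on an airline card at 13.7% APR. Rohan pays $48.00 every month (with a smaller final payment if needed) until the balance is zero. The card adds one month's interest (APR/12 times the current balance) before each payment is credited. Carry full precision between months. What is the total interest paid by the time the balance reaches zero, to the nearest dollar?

$394

Monthly rate r = 13.7%/12 = 1.14167% = 0.0114167.
Payoff takes n = ⌈−ln(1 − rB₀/P)/ln(1+r)⌉ = ⌈40.448⌉ = 41 payments; the last is $21.56.
Total paid = 40·$48.00 + $21.56 = $1,941.56.
Total interest = total paid − principal = $1,941.56 − $1,548.00 = $393.56.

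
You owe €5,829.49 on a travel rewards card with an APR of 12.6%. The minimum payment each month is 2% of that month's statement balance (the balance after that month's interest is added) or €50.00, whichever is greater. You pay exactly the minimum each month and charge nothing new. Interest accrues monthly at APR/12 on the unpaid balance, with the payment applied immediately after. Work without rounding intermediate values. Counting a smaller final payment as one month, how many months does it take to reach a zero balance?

159 months

Monthly rate r = 12.6%/12 = 1.05% = 0.0105.
While 2% of the post-interest balance exceeds €50.00, each month B ← (B·(1+r))·(1 − 0.02), i.e. B shrinks by the factor (1+r)·0.98 = 0.99029.
This holds for months 1–88. Entering month 89 the balance is €2,470.14; 2% of the post-interest balance is now below €50.00, so the flat €50.00 minimum applies from here.
From month 89 a fixed €50.00 at rate r clears €2,470.14 in 71 more payments. Total: 88 + 71 = 159 months.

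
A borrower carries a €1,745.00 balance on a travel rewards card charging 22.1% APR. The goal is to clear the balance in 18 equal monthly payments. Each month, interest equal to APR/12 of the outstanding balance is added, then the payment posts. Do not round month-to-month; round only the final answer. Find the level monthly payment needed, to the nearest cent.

Monthly rate r = 22.1%/12 = 1.84167% = 0.0184167.
Level-payment amortization: P = B₀·r / (1 − (1+r)^(−n)) = 1745.00·0.0184167 / (1 − 1.01842^(−18)).
Denominator 1 − (1+r)^(−18) = 0.279985844.
P = 32.1371 / 0.279985844 ≈ 114.78.

€114.78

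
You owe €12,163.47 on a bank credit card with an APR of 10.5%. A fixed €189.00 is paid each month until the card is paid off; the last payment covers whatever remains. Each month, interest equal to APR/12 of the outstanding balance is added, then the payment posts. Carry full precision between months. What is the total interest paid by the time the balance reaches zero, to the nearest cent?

Monthly rate r = 10.5%/12 = 0.875% = 0.00875.
Payoff takes n = ⌈−ln(1 − rB₀/P)/ln(1+r)⌉ = ⌈95.054⌉ = 96 payments; the last is €10.25.
Total paid = 95·€189.00 + €10.25 = €17,965.25.
Total interest = total paid − principal = €17,965.25 − €12,163.47 = €5,801.78.

€5,801.78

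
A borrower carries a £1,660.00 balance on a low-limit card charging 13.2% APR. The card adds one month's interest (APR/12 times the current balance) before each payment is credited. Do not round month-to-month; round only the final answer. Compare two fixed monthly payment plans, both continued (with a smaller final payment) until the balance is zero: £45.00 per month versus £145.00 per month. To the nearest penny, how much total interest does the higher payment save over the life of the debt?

£356.95

Monthly rate r = 13.2%/12 = 1.1% = 0.011.
At £45.00/mo: n = ⌈−ln(1 − rB₀/P)/ln(1+r)⌉ = 48 payments (last £26.08); total interest = total paid − £1,660.00 = £481.08.
At £145.00/mo: 13 payments (last £44.13); total interest £124.13.
Interest saved = £481.08 − £124.13 = £356.95.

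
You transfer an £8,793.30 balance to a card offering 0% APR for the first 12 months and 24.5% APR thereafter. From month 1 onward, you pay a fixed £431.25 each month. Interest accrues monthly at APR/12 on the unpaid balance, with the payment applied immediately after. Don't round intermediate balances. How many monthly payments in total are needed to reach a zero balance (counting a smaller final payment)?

Promo months 1–12 at r₀ = 0%/12 = 0; months 13+ at r₁ = 24.5%/12 = 0.0204167.
After month 12 (no interest yet): B = £8,793.30 − 12·£431.25 = £3,618.30.
Then at r₁ with £431.25/mo: n₂ = −ln(1 − r₁·B/P)/ln(1+r₁) ≈ 9.30 → 10 more payments.

22 payments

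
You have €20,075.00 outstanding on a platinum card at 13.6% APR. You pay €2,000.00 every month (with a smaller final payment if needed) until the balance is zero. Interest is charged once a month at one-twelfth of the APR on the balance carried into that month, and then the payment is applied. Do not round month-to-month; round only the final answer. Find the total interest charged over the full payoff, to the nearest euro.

Monthly rate r = 13.6%/12 = 1.13333% = 0.0113333.
Payoff takes n = ⌈−ln(1 − rB₀/P)/ln(1+r)⌉ = ⌈10.716⌉ = 11 payments; the last is €1,434.41.
Total paid = 10·€2,000.00 + €1,434.41 = €21,434.41.
Total interest = total paid − principal = €21,434.41 − €20,075.00 = €1,359.41.

€1,359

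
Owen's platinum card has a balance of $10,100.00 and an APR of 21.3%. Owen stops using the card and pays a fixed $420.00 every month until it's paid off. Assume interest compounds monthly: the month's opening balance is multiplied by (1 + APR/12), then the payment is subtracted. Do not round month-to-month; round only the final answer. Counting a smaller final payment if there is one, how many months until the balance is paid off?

Monthly rate r = 21.3%/12 = 1.775% = 0.01775.
Recurrence: B ← B·(1+r) − $420.00.
Month 1: interest $179.28; balance after payment $9,859.27.
Month 2: interest $175.00; balance after payment $9,614.28.
Closed form: n = −ln(1 − rB₀/P)/ln(1+r) = −ln(0.57315)/ln(1.01775) ≈ 31.635, so the balance reaches zero during payment 32.

32 payments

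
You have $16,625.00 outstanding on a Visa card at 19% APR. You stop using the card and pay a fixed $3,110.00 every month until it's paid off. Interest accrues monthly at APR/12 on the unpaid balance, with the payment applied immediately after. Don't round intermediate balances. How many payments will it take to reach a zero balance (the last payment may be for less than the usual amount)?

Monthly rate r = 19%/12 = 1.58333% = 0.0158333.
Recurrence: B ← B·(1+r) − $3,110.00.
Month 1: interest $263.23; balance after payment $13,778.23.
Month 2: interest $218.16; balance after payment $10,886.38.
Month 3: interest $172.37; balance after payment $7,948.75.
Month 4: interest $125.86; balance after payment $4,964.61.
Month 5: interest $78.61; balance after payment $1,933.21.
Month 6: interest $30.61; balance after payment $0.00.

6 payments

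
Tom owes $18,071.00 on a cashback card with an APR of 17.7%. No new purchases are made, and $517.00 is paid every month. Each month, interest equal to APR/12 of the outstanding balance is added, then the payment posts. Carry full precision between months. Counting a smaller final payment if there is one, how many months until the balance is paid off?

Monthly rate r = 17.7%/12 = 1.475% = 0.01475.
Recurrence: B ← B·(1+r) − $517.00.
Month 1: interest $266.55; balance after payment $17,820.55.
Month 2: interest $262.85; balance after payment $17,566.40.
Closed form: n = −ln(1 − rB₀/P)/ln(1+r) = −ln(0.48443)/ln(1.01475) ≈ 49.499, so the balance reaches zero during payment 50.

50 payments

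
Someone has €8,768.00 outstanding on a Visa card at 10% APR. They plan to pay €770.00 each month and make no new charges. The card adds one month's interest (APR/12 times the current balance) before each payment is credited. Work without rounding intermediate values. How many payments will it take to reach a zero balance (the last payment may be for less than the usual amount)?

Monthly rate r = 10%/12 = 0.833333% = 0.00833333.
Recurrence: B ← B·(1+r) − €770.00.
Month 1: interest €73.07; balance after payment €8,071.07.
Month 2: interest €67.26; balance after payment €7,368.33.
Closed form: n = −ln(1 − rB₀/P)/ln(1+r) = −ln(0.90511)/ln(1.00833) ≈ 12.014, so the balance reaches zero during payment 13.

13 months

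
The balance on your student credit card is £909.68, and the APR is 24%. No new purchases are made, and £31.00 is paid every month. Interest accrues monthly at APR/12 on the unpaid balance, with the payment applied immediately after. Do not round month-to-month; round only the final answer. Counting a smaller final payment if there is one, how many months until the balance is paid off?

Monthly rate r = 24%/12 = 2% = 0.02.
Recurrence: B ← B·(1+r) − £31.00.
Month 1: interest £18.19; balance after payment £896.87.
Month 2: interest £17.94; balance after payment £883.81.
Closed form: n = −ln(1 − rB₀/P)/ln(1+r) = −ln(0.41311)/ln(1.02) ≈ 44.643, so the balance reaches zero during payment 45.

45 payments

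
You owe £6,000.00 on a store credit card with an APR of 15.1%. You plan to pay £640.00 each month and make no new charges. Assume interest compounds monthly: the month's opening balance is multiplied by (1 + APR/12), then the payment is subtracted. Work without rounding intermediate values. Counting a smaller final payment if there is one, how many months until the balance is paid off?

11 payments

Monthly rate r = 15.1%/12 = 1.25833% = 0.0125833.
Recurrence: B ← B·(1+r) − £640.00.
Month 1: interest £75.50; balance after payment £5,435.50.
Month 2: interest £68.40; balance after payment £4,863.90.
Closed form: n = −ln(1 − rB₀/P)/ln(1+r) = −ln(0.88203)/ln(1.01258) ≈ 10.038, so the balance reaches zero during payment 11.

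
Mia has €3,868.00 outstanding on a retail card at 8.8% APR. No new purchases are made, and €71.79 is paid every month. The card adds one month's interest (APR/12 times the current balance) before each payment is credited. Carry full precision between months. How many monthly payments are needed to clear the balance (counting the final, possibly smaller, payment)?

Monthly rate r = 8.8%/12 = 0.733333% = 0.00733333.
Recurrence: B ← B·(1+r) − €71.79.
Month 1: interest €28.37; balance after payment €3,824.58.
Month 2: interest €28.05; balance after payment €3,780.83.
Closed form: n = −ln(1 − rB₀/P)/ln(1+r) = −ln(0.60488)/ln(1.00733) ≈ 68.803, so the balance reaches zero during payment 69.

69 payments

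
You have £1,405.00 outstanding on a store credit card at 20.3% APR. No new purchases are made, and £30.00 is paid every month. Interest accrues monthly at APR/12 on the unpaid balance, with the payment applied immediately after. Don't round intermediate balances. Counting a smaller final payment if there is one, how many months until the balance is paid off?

94 payments

Monthly rate r = 20.3%/12 = 1.69167% = 0.0169167.
Recurrence: B ← B·(1+r) − £30.00.
Month 1: interest £23.77; balance after payment £1,398.77.
Month 2: interest £23.66; balance after payment £1,392.43.
Closed form: n = −ln(1 − rB₀/P)/ln(1+r) = −ln(0.20774)/ln(1.01692) ≈ 93.679, so the balance reaches zero during payment 94.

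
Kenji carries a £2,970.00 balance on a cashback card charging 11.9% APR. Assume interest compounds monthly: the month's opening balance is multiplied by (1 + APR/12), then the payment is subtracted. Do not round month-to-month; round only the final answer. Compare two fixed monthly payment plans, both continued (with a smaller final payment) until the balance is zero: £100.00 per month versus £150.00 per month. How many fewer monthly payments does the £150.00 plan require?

Monthly rate r = 11.9%/12 = 0.991667% = 0.00991667.
At £100.00/mo: n = ⌈−ln(1 − rB₀/P)/ln(1+r)⌉ = 36 payments (last £35.69); total interest = total paid − £2,970.00 = £565.69.
At £150.00/mo: 23 payments (last £22.89); total interest £352.89.
Payments saved = 36 − 23 = 13.

13 fewer payments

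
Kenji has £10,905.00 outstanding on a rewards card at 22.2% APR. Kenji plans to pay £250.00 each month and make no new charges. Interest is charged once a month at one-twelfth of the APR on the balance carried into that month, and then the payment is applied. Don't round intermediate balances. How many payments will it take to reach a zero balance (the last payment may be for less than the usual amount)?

90 payments

Monthly rate r = 22.2%/12 = 1.85% = 0.0185.
Recurrence: B ← B·(1+r) − £250.00.
Month 1: interest £201.74; balance after payment £10,856.74.
Month 2: interest £200.85; balance after payment £10,807.59.
Closed form: n = −ln(1 − rB₀/P)/ln(1+r) = −ln(0.19303)/ln(1.0185) ≈ 89.734, so the balance reaches zero during payment 90.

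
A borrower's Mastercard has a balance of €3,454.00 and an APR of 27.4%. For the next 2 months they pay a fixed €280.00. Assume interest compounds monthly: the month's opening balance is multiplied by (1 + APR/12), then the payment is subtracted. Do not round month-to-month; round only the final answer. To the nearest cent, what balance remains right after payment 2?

€3,047.14

Monthly rate r = 27.4%/12 = 2.28333% = 0.0228333.
Each month: B ← B·(1+r) − €280.00.
Month 1: interest €78.87; balance after payment €3,252.87.
Month 2: interest €74.27; balance after payment €3,047.14.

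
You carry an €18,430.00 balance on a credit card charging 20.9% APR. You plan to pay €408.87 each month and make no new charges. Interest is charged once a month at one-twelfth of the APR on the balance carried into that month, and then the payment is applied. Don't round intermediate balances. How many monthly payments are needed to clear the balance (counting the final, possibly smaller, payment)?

90 months

Monthly rate r = 20.9%/12 = 1.74167% = 0.0174167.
Recurrence: B ← B·(1+r) − €408.87.
Month 1: interest €320.99; balance after payment €18,342.12.
Month 2: interest €319.46; balance after payment €18,252.71.
Closed form: n = −ln(1 − rB₀/P)/ln(1+r) = −ln(0.21494)/ln(1.01742) ≈ 89.039, so the balance reaches zero during payment 90.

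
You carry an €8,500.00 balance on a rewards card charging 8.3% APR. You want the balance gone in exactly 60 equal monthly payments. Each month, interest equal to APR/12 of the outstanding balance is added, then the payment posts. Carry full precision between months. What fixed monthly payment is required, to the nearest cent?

€173.57

Monthly rate r = 8.3%/12 = 0.691667% = 0.00691667.
Level-payment amortization: P = B₀·r / (1 − (1+r)^(−n)) = 8500.00·0.00691667 / (1 − 1.00692^(−60)).
Denominator 1 − (1+r)^(−60) = 0.338715667.
P = 58.7917 / 0.338715667 ≈ 173.57.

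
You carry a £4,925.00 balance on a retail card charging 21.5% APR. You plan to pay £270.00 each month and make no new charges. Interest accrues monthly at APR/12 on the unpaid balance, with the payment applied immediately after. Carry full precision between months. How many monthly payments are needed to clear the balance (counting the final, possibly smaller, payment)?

Monthly rate r = 21.5%/12 = 1.79167% = 0.0179167.
Recurrence: B ← B·(1+r) − £270.00.
Month 1: interest £88.24; balance after payment £4,743.24.
Month 2: interest £84.98; balance after payment £4,558.22.
Closed form: n = −ln(1 − rB₀/P)/ln(1+r) = −ln(0.67319)/ln(1.01792) ≈ 22.285, so the balance reaches zero during payment 23.

23 payments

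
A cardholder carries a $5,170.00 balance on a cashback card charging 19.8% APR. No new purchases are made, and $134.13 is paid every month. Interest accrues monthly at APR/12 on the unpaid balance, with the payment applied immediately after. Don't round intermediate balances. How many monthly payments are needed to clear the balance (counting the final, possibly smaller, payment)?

Monthly rate r = 19.8%/12 = 1.65% = 0.0165.
Recurrence: B ← B·(1+r) − $134.13.
Month 1: interest $85.31; balance after payment $5,121.18.
Month 2: interest $84.50; balance after payment $5,071.54.
Closed form: n = −ln(1 − rB₀/P)/ln(1+r) = −ln(0.36401)/ln(1.0165) ≈ 61.750, so the balance reaches zero during payment 62.

62 payments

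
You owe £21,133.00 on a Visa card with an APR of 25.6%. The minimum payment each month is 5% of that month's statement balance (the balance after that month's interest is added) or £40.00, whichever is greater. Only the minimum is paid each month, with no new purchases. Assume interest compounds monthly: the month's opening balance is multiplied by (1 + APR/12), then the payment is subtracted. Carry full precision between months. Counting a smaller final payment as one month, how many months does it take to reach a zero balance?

135 months

Monthly rate r = 25.6%/12 = 2.13333% = 0.0213333.
While 5% of the post-interest balance exceeds £40.00, each month B ← (B·(1+r))·(1 − 0.05), i.e. B shrinks by the factor (1+r)·0.95 = 0.97027.
This holds for months 1–110. Entering month 111 the balance is £763.81; 5% of the post-interest balance is now below £40.00, so the flat £40.00 minimum applies from here.
From month 111 a fixed £40.00 at rate r clears £763.81 in 25 more payments. Total: 110 + 25 = 135 months.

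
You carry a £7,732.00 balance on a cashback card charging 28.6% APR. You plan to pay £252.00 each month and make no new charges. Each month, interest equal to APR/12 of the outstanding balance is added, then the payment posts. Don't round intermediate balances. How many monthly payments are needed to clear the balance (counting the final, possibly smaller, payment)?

Monthly rate r = 28.6%/12 = 2.38333% = 0.0238333.
Recurrence: B ← B·(1+r) − £252.00.
Month 1: interest £184.28; balance after payment £7,664.28.
Month 2: interest £182.67; balance after payment £7,594.94.
Closed form: n = −ln(1 − rB₀/P)/ln(1+r) = −ln(0.26873)/ln(1.02383) ≈ 55.789, so the balance reaches zero during payment 56.

56 months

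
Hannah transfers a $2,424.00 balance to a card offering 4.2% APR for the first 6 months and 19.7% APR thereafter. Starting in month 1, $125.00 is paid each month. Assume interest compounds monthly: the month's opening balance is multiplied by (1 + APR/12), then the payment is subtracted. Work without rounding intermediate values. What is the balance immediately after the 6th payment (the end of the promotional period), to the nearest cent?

Promo months 1–6 at r₀ = 4.2%/12 = 0.0035; months 7+ at r₁ = 19.7%/12 = 0.0164167.
After month 6: iterate B ← B·(1+r₀) − $125.00 for 6 months → $1,718.76.

$1,718.76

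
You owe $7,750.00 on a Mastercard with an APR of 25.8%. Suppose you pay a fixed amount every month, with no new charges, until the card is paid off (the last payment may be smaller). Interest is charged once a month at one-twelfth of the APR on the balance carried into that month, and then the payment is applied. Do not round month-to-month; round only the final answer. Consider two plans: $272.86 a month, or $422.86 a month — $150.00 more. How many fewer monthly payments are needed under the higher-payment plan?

Monthly rate r = 25.8%/12 = 2.15% = 0.0215.
At $272.86/mo: n = ⌈−ln(1 − rB₀/P)/ln(1+r)⌉ = 45 payments (last $94.70); total interest = total paid − $7,750.00 = $4,350.54.
At $422.86/mo: 24 payments (last $233.44); total interest $2,209.22.
Payments saved = 45 − 24 = 21.

21 fewer payments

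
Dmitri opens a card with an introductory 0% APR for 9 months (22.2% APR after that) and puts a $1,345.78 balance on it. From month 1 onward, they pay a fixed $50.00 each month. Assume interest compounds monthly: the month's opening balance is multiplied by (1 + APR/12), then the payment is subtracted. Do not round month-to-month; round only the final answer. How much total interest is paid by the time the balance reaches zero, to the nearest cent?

$202.45

Promo months 1–9 at r₀ = 0%/12 = 0; months 10+ at r₁ = 22.2%/12 = 0.0185.
After month 9 (no interest yet): B = $1,345.78 − 9·$50.00 = $895.78.
Then at r₁ with $50.00/mo: n₂ = −ln(1 − r₁·B/P)/ln(1+r₁) ≈ 21.96 → 22 more payments.
Total paid = 30·$50.00 + $48.23 = $1,548.23; interest = $1,548.23 − $1,345.78 = $202.45.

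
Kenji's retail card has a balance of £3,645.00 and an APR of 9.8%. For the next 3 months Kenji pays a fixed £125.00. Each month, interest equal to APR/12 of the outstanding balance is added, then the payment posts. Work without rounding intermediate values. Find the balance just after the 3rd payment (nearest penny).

£3,356.96

Monthly rate r = 9.8%/12 = 0.816667% = 0.00816667.
Each month: B ← B·(1+r) − £125.00.
Month 1: interest £29.77; balance after payment £3,549.77.
Month 2: interest £28.99; balance after payment £3,453.76.
Month 3: interest £28.21; balance after payment £3,356.96.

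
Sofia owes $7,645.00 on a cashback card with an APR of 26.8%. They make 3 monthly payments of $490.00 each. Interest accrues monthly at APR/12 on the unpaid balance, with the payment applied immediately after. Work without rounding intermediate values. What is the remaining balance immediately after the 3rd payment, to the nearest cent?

$6,665.67

Monthly rate r = 26.8%/12 = 2.23333% = 0.0223333.
Each month: B ← B·(1+r) − $490.00.
Month 1: interest $170.74; balance after payment $7,325.74.
Month 2: interest $163.61; balance after payment $6,999.35.
Month 3: interest $156.32; balance after payment $6,665.67.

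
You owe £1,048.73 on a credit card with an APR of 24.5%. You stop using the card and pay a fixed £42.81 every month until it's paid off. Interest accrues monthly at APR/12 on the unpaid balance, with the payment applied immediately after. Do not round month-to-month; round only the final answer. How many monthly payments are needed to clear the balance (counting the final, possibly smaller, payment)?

Monthly rate r = 24.5%/12 = 2.04167% = 0.0204167.
Recurrence: B ← B·(1+r) − £42.81.
Month 1: interest £21.41; balance after payment £1,027.33.
Month 2: interest £20.97; balance after payment £1,005.50.
Closed form: n = −ln(1 − rB₀/P)/ln(1+r) = −ln(0.49985)/ln(1.02042) ≈ 34.311, so the balance reaches zero during payment 35.

35 payments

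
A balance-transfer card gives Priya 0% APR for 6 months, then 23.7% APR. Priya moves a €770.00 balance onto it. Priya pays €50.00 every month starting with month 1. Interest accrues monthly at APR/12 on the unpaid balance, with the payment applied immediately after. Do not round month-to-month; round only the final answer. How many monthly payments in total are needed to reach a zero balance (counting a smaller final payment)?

17 months

Promo months 1–6 at r₀ = 0%/12 = 0; months 7+ at r₁ = 23.7%/12 = 0.01975.
After month 6 (no interest yet): B = €770.00 − 6·€50.00 = €470.00.
Then at r₁ with €50.00/mo: n₂ = −ln(1 − r₁·B/P)/ln(1+r₁) ≈ 10.50 → 11 more payments.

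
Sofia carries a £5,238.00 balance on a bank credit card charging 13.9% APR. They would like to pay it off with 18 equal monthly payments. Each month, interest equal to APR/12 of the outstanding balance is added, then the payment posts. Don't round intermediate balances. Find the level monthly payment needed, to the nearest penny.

Monthly rate r = 13.9%/12 = 1.15833% = 0.0115833.
Level-payment amortization: P = B₀·r / (1 − (1+r)^(−n)) = 5238.00·0.0115833 / (1 − 1.01158^(−18)).
Denominator 1 − (1+r)^(−18) = 0.187225587.
P = 60.6735 / 0.187225587 ≈ 324.07.

£324.07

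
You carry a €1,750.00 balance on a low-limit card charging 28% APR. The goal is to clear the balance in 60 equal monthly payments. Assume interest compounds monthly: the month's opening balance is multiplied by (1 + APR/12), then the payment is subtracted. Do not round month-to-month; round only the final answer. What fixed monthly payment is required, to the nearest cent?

€54.49

Monthly rate r = 28%/12 = 2.33333% = 0.0233333.
Level-payment amortization: P = B₀·r / (1 − (1+r)^(−n)) = 1750.00·0.0233333 / (1 − 1.02333^(−60)).
Denominator 1 − (1+r)^(−60) = 0.749404796.
P = 40.8333 / 0.749404796 ≈ 54.49.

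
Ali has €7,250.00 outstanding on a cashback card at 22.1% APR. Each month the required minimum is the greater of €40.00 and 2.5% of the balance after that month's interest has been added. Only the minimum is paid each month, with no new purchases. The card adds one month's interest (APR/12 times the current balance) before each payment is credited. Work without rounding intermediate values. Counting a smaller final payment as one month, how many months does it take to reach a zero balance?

287 months

Monthly rate r = 22.1%/12 = 1.84167% = 0.0184167.
While 2.5% of the post-interest balance exceeds €40.00, each month B ← (B·(1+r))·(1 − 0.025), i.e. B shrinks by the factor (1+r)·0.975 = 0.99296.
This holds for months 1–217. Entering month 218 the balance is €1,563.77; 2.5% of the post-interest balance is now below €40.00, so the flat €40.00 minimum applies from here.
From month 218 a fixed €40.00 at rate r clears €1,563.77 in 70 more payments. Total: 217 + 70 = 287 months.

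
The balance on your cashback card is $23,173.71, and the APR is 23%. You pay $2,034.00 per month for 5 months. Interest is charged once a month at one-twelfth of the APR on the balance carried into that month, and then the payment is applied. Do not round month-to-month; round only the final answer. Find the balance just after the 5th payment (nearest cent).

Monthly rate r = 23%/12 = 1.91667% = 0.0191667.
Each month: B ← B·(1+r) − $2,034.00.
Month 1: interest $444.16; balance after payment $21,583.87.
Month 2: interest $413.69; balance after payment $19,963.56.
Month 3: interest $382.63; balance after payment $18,312.20.
Month 4: interest $350.98; balance after payment $16,629.18.
Month 5: interest $318.73; balance after payment $14,913.91.

$14,913.91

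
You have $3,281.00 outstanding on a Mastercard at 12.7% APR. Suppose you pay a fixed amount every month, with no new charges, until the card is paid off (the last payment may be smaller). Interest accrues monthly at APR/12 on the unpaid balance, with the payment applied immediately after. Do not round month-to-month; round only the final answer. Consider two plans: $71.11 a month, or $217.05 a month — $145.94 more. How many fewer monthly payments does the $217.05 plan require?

Monthly rate r = 12.7%/12 = 1.05833% = 0.0105833.
At $71.11/mo: n = ⌈−ln(1 − rB₀/P)/ln(1+r)⌉ = 64 payments (last $45.98); total interest = total paid − $3,281.00 = $1,244.91.
At $217.05/mo: 17 payments (last $121.66); total interest $313.46.
Payments saved = 64 − 17 = 47.

47 fewer payments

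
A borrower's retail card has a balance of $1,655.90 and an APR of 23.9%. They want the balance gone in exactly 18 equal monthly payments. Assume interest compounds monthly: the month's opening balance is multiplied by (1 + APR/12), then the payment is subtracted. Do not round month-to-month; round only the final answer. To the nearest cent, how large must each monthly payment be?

$110.37

Monthly rate r = 23.9%/12 = 1.99167% = 0.0199167.
Level-payment amortization: P = B₀·r / (1 − (1+r)^(−n)) = 1655.90·0.0199167 / (1 − 1.01992^(−18)).
Denominator 1 − (1+r)^(−18) = 0.298810179.
P = 32.98 / 0.298810179 ≈ 110.37.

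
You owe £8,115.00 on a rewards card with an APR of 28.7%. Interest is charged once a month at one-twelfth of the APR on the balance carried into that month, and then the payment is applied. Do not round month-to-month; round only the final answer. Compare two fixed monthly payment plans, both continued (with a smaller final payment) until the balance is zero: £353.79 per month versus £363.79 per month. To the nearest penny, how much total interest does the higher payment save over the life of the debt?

Monthly rate r = 28.7%/12 = 2.39167% = 0.0239167.
At £353.79/mo: n = ⌈−ln(1 − rB₀/P)/ln(1+r)⌉ = 34 payments (last £231.58); total interest = total paid − £8,115.00 = £3,791.65.
At £363.79/mo: 33 payments (last £96.00); total interest £3,622.28.
Interest saved = £3,791.65 − £3,622.28 = £169.37.

£169.37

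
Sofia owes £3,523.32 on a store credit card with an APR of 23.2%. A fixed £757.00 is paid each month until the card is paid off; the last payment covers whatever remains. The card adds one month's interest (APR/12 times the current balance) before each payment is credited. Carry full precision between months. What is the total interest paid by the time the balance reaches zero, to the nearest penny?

Monthly rate r = 23.2%/12 = 1.93333% = 0.0193333.
Payoff takes n = ⌈−ln(1 − rB₀/P)/ln(1+r)⌉ = ⌈4.924⌉ = 5 payments; the last is £700.12.
Total paid = 4·£757.00 + £700.12 = £3,728.12.
Total interest = total paid − principal = £3,728.12 − £3,523.32 = £204.80.

£204.80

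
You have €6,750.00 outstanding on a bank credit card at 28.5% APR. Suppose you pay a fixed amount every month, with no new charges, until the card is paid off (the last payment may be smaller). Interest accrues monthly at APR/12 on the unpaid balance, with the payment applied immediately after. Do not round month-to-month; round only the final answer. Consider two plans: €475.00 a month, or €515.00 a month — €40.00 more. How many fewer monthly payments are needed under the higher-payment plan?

2 fewer payments

Monthly rate r = 28.5%/12 = 2.375% = 0.02375.
At €475.00/mo: n = ⌈−ln(1 − rB₀/P)/ln(1+r)⌉ = 18 payments (last €258.48); total interest = total paid − €6,750.00 = €1,583.48.
At €515.00/mo: 16 payments (last €457.94); total interest €1,432.94.
Payments saved = 18 − 16 = 2.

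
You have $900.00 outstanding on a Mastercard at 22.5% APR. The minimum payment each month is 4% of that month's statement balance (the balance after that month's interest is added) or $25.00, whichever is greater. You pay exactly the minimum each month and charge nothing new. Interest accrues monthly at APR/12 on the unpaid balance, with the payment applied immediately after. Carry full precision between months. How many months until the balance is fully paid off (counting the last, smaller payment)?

Monthly rate r = 22.5%/12 = 1.875% = 0.01875.
While 4% of the post-interest balance exceeds $25.00, each month B ← (B·(1+r))·(1 − 0.04), i.e. B shrinks by the factor (1+r)·0.96 = 0.978.
This holds for months 1–18. Entering month 19 the balance is $603.03; 4% of the post-interest balance is now below $25.00, so the flat $25.00 minimum applies from here.
From month 19 a fixed $25.00 at rate r clears $603.03 in 33 more payments. Total: 18 + 33 = 51 months.

51 months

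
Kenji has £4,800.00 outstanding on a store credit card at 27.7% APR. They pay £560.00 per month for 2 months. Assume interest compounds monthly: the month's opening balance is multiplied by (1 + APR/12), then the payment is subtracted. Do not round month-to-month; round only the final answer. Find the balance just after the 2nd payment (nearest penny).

Monthly rate r = 27.7%/12 = 2.30833% = 0.0230833.
Each month: B ← B·(1+r) − £560.00.
Month 1: interest £110.80; balance after payment £4,350.80.
Month 2: interest £100.43; balance after payment £3,891.23.

£3,891.23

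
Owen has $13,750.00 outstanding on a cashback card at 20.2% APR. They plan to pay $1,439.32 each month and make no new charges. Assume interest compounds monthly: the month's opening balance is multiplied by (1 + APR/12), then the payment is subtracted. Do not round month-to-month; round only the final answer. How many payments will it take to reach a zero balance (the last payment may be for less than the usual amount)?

11 months

Monthly rate r = 20.2%/12 = 1.68333% = 0.0168333.
Recurrence: B ← B·(1+r) − $1,439.32.
Month 1: interest $231.46; balance after payment $12,542.14.
Month 2: interest $211.13; balance after payment $11,313.94.
Closed form: n = −ln(1 − rB₀/P)/ln(1+r) = −ln(0.83919)/ln(1.01683) ≈ 10.502, so the balance reaches zero during payment 11.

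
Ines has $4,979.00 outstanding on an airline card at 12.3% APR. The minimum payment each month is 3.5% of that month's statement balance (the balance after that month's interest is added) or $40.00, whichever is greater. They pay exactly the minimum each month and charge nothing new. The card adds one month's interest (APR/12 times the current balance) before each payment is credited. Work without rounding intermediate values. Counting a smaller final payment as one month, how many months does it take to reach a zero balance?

Monthly rate r = 12.3%/12 = 1.025% = 0.01025.
While 3.5% of the post-interest balance exceeds $40.00, each month B ← (B·(1+r))·(1 − 0.035), i.e. B shrinks by the factor (1+r)·0.965 = 0.97489.
This holds for months 1–59. Entering month 60 the balance is $1,110.60; 3.5% of the post-interest balance is now below $40.00, so the flat $40.00 minimum applies from here.
From month 60 a fixed $40.00 at rate r clears $1,110.60 in 33 more payments. Total: 59 + 33 = 92 months.

92 months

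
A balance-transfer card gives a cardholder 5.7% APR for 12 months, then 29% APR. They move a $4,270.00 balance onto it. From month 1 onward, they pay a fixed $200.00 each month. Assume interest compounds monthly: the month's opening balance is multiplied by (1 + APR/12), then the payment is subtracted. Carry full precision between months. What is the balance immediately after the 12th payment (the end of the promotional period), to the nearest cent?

$2,056.15

Promo months 1–12 at r₀ = 5.7%/12 = 0.00475; months 13+ at r₁ = 29%/12 = 0.0241667.
After month 12: iterate B ← B·(1+r₀) − $200.00 for 12 months → $2,056.15.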